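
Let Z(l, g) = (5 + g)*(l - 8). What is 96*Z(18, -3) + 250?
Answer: 2170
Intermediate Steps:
Z(l, g) = (-8 + l)*(5 + g) (Z(l, g) = (5 + g)*(-8 + l) = (-8 + l)*(5 + g))
96*Z(18, -3) + 250 = 96*(-40 - 8*(-3) + 5*18 - 3*18) + 250 = 96*(-40 + 24 + 90 - 54) + 250 = 96*20 + 250 = 1920 + 250 = 2170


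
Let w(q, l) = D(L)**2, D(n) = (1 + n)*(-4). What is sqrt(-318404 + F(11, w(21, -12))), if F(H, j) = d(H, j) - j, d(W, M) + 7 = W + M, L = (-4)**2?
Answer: 40*I*sqrt(199) ≈ 564.27*I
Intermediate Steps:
L = 16
D(n) = -4 - 4*n
d(W, M) = -7 + M + W (d(W, M) = -7 + (W + M) = -7 + (M + W) = -7 + M + W)
w(q, l) = 4624 (w(q, l) = (-4 - 4*16)**2 = (-4 - 64)**2 = (-68)**2 = 4624)
F(H, j) = -7 + H (F(H, j) = (-7 + j + H) - j = (-7 + H + j) - j = -7 + H)
sqrt(-318404 + F(11, w(21, -12))) = sqrt(-318404 + (-7 + 11)) = sqrt(-318404 + 4) = sqrt(-318400) = 40*I*sqrt(199)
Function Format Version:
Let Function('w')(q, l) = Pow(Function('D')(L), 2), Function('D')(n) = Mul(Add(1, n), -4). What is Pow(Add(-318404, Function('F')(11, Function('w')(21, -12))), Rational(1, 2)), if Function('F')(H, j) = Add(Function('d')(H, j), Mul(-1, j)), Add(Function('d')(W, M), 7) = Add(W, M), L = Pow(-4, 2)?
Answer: Mul(40, I, Pow(199, Rational(1, 2))) ≈ Mul(564.27, I)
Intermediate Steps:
L = 16
Function('D')(n) = Add(-4, Mul(-4, n))
Function('d')(W, M) = Add(-7, M, W) (Function('d')(W, M) = Add(-7, Add(W, M)) = Add(-7, Add(M, W)) = Add(-7, M, W))
Function('w')(q, l) = 4624 (Function('w')(q, l) = Pow(Add(-4, Mul(-4, 16)), 2) = Pow(Add(-4, -64), 2) = Pow(-68, 2) = 4624)
Function('F')(H, j) = Add(-7, H) (Function('F')(H, j) = Add(Add(-7, j, H), Mul(-1, j)) = Add(Add(-7, H, j), Mul(-1, j)) = Add(-7, H))
Pow(Add(-318404, Function('F')(11, Function('w')(21, -12))), Rational(1, 2)) = Pow(Add(-318404, Add(-7, 11)), Rational(1, 2)) = Pow(Add(-318404, 4), Rational(1, 2)) = Pow(-318400, Rational(1, 2)) = Mul(40, I, Pow(199, Rational(1, 2)))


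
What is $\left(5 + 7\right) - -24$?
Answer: $36$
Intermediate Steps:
$\left(5 + 7\right) - -24 = 12 + 24 = 36$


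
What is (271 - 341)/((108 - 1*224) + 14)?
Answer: 35/51 ≈ 0.68627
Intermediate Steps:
(271 - 341)/((108 - 1*224) + 14) = -70/((108 - 224) + 14) = -70/(-116 + 14) = -70/(-102) = -70*(-1/102) = 35/51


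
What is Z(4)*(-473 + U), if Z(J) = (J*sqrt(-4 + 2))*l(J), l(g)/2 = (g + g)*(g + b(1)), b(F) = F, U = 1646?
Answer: 375360*I*sqrt(2) ≈ 5.3084e+5*I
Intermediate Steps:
l(g) = 4*g*(1 + g) (l(g) = 2*((g + g)*(g + 1)) = 2*((2*g)*(1 + g)) = 2*(2*g*(1 + g)) = 4*g*(1 + g))
Z(J) = 4*I*sqrt(2)*J**2*(1 + J) (Z(J) = (J*sqrt(-4 + 2))*(4*J*(1 + J)) = (J*sqrt(-2))*(4*J*(1 + J)) = (J*(I*sqrt(2)))*(4*J*(1 + J)) = (I*J*sqrt(2))*(4*J*(1 + J)) = 4*I*sqrt(2)*J**2*(1 + J))
Z(4)*(-473 + U) = (4*I*sqrt(2)*4**2*(1 + 4))*(-473 + 1646) = (4*I*sqrt(2)*16*5)*1173 = (320*I*sqrt(2))*1173 = 375360*I*sqrt(2)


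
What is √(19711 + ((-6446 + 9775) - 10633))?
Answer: √12407 ≈ 111.39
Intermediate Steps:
√(19711 + ((-6446 + 9775) - 10633)) = √(19711 + (3329 - 10633)) = √(19711 - 7304) = √12407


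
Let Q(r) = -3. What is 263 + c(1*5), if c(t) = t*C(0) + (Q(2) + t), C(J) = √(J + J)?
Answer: 265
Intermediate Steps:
C(J) = √2*√J (C(J) = √(2*J) = √2*√J)
c(t) = -3 + t (c(t) = t*(√2*√0) + (-3 + t) = t*(√2*0) + (-3 + t) = t*0 + (-3 + t) = 0 + (-3 + t) = -3 + t)
263 + c(1*5) = 263 + (-3 + 1*5) = 263 + (-3 + 5) = 263 + 2 = 265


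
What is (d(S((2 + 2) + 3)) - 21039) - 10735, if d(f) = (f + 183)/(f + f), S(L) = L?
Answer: -222323/7 ≈ -31760.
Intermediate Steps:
d(f) = (183 + f)/(2*f) (d(f) = (183 + f)/((2*f)) = (183 + f)*(1/(2*f)) = (183 + f)/(2*f))
(d(S((2 + 2) + 3)) - 21039) - 10735 = ((183 + ((2 + 2) + 3))/(2*((2 + 2) + 3)) - 21039) - 10735 = ((183 + (4 + 3))/(2*(4 + 3)) - 21039) - 10735 = ((½)*(183 + 7)/7 - 21039) - 10735 = ((½)*(⅐)*190 - 21039) - 10735 = (95/7 - 21039) - 10735 = -147178/7 - 10735 = -222323/7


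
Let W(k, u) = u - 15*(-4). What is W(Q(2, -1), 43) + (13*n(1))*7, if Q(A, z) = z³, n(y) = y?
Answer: 194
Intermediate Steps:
W(k, u) = 60 + u (W(k, u) = u - 1*(-60) = u + 60 = 60 + u)
W(Q(2, -1), 43) + (13*n(1))*7 = (60 + 43) + (13*1)*7 = 103 + 13*7 = 103 + 91 = 194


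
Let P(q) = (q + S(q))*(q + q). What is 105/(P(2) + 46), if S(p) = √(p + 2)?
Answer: 105/62 ≈ 1.6935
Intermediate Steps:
S(p) = √(2 + p)
P(q) = 2*q*(q + √(2 + q)) (P(q) = (q + √(2 + q))*(q + q) = (q + √(2 + q))*(2*q) = 2*q*(q + √(2 + q)))
105/(P(2) + 46) = 105/(2*2*(2 + √(2 + 2)) + 46) = 105/(2*2*(2 + √4) + 46) = 105/(2*2*(2 + 2) + 46) = 105/(2*2*4 + 46) = 105/(16 + 46) = 105/62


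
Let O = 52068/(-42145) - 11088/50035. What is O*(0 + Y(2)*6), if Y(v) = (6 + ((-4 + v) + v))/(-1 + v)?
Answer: -22122188208/421745015 ≈ -52.454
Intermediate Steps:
Y(v) = (2 + 2*v)/(-1 + v) (Y(v) = (6 + (-4 + 2*v))/(-1 + v) = (2 + 2*v)/(-1 + v))
O = -614505228/421745015 (O = 52068*(-1/42145) - 11088*1/50035 = -52068/42145 - 11088/50035 = -614505228/421745015 ≈ -1.4571)
O*(0 + Y(2)*6) = -614505228*(0 + (2*(1 + 2)/(-1 + 2))*6)/421745015 = -614505228*(0 + (2*3/1)*6)/421745015 = -614505228*(0 + (2*1*3)*6)/421745015 = -614505228*(0 + 6*6)/421745015 = -614505228*(0 + 36)/421745015 = -614505228/421745015*36 = -22122188208/421745015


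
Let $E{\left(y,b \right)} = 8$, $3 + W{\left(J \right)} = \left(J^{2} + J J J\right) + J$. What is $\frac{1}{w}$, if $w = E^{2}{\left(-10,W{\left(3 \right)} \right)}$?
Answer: $\frac{1}{64} \approx 0.015625$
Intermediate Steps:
$W{\left(J \right)} = -3 + J + J^{2} + J^{3}$ ($W{\left(J \right)} = -3 + \left(\left(J^{2} + J J J\right) + J\right) = -3 + \left(\left(J^{2} + J^{2} J\right) + J\right) = -3 + \left(\left(J^{2} + J^{3}\right) + J\right) = -3 + \left(J + J^{2} + J^{3}\right) = -3 + J + J^{2} + J^{3}$)
$w = 64$ ($w = 8^{2} = 64$)
$\frac{1}{w} = \frac{1}{64}$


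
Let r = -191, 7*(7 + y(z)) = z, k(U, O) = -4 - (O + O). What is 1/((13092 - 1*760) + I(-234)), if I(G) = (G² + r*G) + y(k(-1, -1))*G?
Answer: 7/794408 ≈ 8.8116e-6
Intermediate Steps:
k(U, O) = -4 - 2*O
y(z) = -7 + z/7
I(G) = G² - 1388*G/7 (I(G) = (G² - 191*G) + (-7 + (-4 - 2*(-1))/7)*G = (G² - 191*G) + (-7 + (-4 + 2)/7)*G = (G² - 191*G) + (-7 + (⅐)*(-2))*G = (G² - 191*G) + (-7 - 2/7)*G = (G² - 191*G) - 51*G/7 = G² - 1388*G/7)
1/((13092 - 1*760) + I(-234)) = 1/((13092 - 1*760) + (⅐)*(-234)*(-1388 + 7*(-234))) = 1/((13092 - 760) + (⅐)*(-234)*(-1388 - 1638)) = 1/(12332 + (⅐)*(-234)*(-3026)) = 1/(12332 + 708084/7) = 1/(794408/7) = 7/794408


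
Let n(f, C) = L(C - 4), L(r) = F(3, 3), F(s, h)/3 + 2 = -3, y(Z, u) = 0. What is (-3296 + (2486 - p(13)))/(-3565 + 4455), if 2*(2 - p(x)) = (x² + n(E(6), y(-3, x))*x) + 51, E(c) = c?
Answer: -1599/1780 ≈ -0.89831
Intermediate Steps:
F(s, h) = -15 (F(s, h) = -6 + 3*(-3) = -6 - 9 = -15)
L(r) = -15
n(f, C) = -15
p(x) = -47/2 - x²/2 + 15*x/2 (p(x) = 2 - ((x² - 15*x) + 51)/2 = 2 - (51 + x² - 15*x)/2 = 2 + (-51/2 - x²/2 + 15*x/2) = -47/2 - x²/2 + 15*x/2)
(-3296 + (2486 - p(13)))/(-3565 + 4455) = (-3296 + (2486 - (-47/2 - ½*13² + (15/2)*13)))/(-3565 + 4455) = (-3296 + (2486 - (-47/2 - ½*169 + 195/2)))/890 = (-3296 + (2486 - (-47/2 - 169/2 + 195/2)))*(1/890) = (-3296 + (2486 - 1*(-21/2)))*(1/890) = (-3296 + (2486 + 21/2))*(1/890) = (-3296 + 4993/2)*(1/890) = -1599/2*1/890 = -1599/1780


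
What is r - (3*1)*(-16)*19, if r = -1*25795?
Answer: -24883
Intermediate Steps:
r = -25795
r - (3*1)*(-16)*19 = -25795 - (3*1)*(-16)*19 = -25795 - 3*(-16)*19 = -25795 - (-48)*19 = -25795 - 1*(-912) = -25795 + 912 = -24883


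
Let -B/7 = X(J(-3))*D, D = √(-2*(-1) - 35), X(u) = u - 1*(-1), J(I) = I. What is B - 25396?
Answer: -25396 + 14*I*√33 ≈ -25396.0 + 80.424*I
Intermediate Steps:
X(u) = 1 + u (X(u) = u + 1 = 1 + u)
D = I*√33 (D = √(2 - 35) = √(-33) = I*√33 ≈ 5.7446*I)
B = 14*I*√33 (B = -7*(1 - 3)*I*√33 = -(-14)*I*√33 = 14*I*√33 ≈ 80.424*I)
B - 25396 = 14*I*√33 - 25396 = -25396 + 14*I*√33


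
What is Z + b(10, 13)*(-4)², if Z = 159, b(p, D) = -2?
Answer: 127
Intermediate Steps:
Z + b(10, 13)*(-4)² = 159 - 2*(-4)² = 159 - 2*16 = 159 - 32 = 127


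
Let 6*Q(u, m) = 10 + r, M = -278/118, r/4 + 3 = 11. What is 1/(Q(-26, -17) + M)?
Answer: 59/274 ≈ 0.21533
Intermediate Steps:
r = 32 (r = -12 + 4*11 = -12 + 44 = 32)
M = -139/59 (M = -278*1/118 = -139/59 ≈ -2.3559)
Q(u, m) = 7 (Q(u, m) = (10 + 32)/6 = (⅙)*42 = 7)
1/(Q(-26, -17) + M) = 1/(7 - 139/59) = 1/(274/59) = 59/274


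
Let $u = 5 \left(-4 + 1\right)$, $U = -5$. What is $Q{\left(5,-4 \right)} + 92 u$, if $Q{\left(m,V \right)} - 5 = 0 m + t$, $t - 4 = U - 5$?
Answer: $-1381$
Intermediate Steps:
$t = -6$ ($t = 4 - 10 = -6$)
$Q{\left(m,V \right)} = -1$ ($Q{\left(m,V \right)} = 5 - \left(6 + 0 m\right) = 5 + \left(0 - 6\right) = 5 - 6 = -1$)
$u = -15$ ($u = 5 \left(-3\right) = -15$)
$Q{\left(5,-4 \right)} + 92 u = -1 + 92 \left(-15\right) = -1 - 1380 = -1381$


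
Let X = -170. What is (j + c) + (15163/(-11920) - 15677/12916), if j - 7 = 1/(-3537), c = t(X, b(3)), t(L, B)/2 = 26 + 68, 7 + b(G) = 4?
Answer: 26208455281901/136137998160 ≈ 192.51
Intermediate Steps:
b(G) = -3 (b(G) = -7 + 4 = -3)
t(L, B) = 188 (t(L, B) = 2*(26 + 68) = 2*94 = 188)
c = 188
j = 24758/3537 (j = 7 + 1/(-3537) = 7 - 1/3537 = 24758/3537 ≈ 6.9997)
(j + c) + (15163/(-11920) - 15677/12916) = (24758/3537 + 188) + (15163/(-11920) - 15677/12916) = 689714/3537 + (15163*(-1/11920) - 15677*1/12916) = 689714/3537 + (-15163/11920 - 15677/12916) = 689714/3537 - 95678787/38489680 = 26208455281901/136137998160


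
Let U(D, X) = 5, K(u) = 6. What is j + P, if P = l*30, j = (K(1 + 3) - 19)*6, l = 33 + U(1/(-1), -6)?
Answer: 1062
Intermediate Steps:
l = 38 (l = 33 + 5 = 38)
j = -78 (j = (6 - 19)*6 = -13*6 = -78)
P = 1140 (P = 38*30 = 1140)
j + P = -78 + 1140 = 1062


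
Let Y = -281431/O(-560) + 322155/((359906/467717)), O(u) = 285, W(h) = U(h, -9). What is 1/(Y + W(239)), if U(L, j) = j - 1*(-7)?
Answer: 102573210/42841556636569 ≈ 2.3942e-6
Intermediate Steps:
U(L, j) = 7 + j (U(L, j) = j + 7 = 7 + j)
W(h) = -2 (W(h) = 7 - 9 = -2)
Y = 42841761782989/102573210 (Y = -281431/285 + 322155/((359906/467717)) = -281431*1/285 + 322155/((359906*(1/467717))) = -281431/285 + 322155/(359906/467717) = -281431/285 + 322155*(467717/359906) = -281431/285 + 150677370135/359906 = 42841761782989/102573210 ≈ 4.1767e+5)
1/(Y + W(239)) = 1/(42841761782989/102573210 - 2) = 1/(42841556636569/102573210) = 102573210/42841556636569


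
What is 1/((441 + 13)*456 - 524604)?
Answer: -1/317580 ≈ -3.1488e-6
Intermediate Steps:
1/((441 + 13)*456 - 524604) = 1/(454*456 - 524604) = 1/(207024 - 524604) = 1/(-317580) = -1/317580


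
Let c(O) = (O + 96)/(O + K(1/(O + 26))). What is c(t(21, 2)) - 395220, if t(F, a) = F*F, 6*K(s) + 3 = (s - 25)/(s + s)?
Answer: -631167951/1597 ≈ -3.9522e+5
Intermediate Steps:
K(s) = -1/2 + (-25 + s)/(12*s) (K(s) = -1/2 + ((s - 25)/(s + s))/6 = -1/2 + ((-25 + s)/((2*s)))/6 = -1/2 + ((-25 + s)*(1/(2*s)))/6 = -1/2 + ((-25 + s)/(2*s))/6 = -1/2 + (-25 + s)/(12*s))
t(F, a) = F**2
c(O) = (96 + O)/(O + 5*(-5 - 1/(26 + O))*(26 + O)/12) (c(O) = (O + 96)/(O + 5*(-5 - 1/(O + 26))/(12*(1/(O + 26)))) = (96 + O)/(O + 5*(-5 - 1/(26 + O))/(12*(1/(26 + O)))) = (96 + O)/(O + 5*(26 + O)*(-5 - 1/(26 + O))/12) = (96 + O)/(O + 5*(-5 - 1/(26 + O))*(26 + O)/12))
c(t(21, 2)) - 395220 = 12*(96 + 21**2)/(-655 - 13*21**2) - 395220 = 12*(96 + 441)/(-655 - 13*441) - 395220 = 12*537/(-655 - 5733) - 395220 = 12*537/(-6388) - 395220 = 12*(-1/6388)*537 - 395220 = -1611/1597 - 395220 = -631167951/1597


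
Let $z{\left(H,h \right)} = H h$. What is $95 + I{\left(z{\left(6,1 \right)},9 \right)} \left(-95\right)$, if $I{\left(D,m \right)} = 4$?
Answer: $-285$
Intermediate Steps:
$95 + I{\left(z{\left(6,1 \right)},9 \right)} \left(-95\right) = 95 + 4 \left(-95\right) = 95 - 380 = -285$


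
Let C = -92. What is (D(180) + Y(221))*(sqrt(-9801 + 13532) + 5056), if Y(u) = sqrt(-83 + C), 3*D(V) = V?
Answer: 5*(12 + I*sqrt(7))*(5056 + sqrt(3731)) ≈ 3.0703e+5 + 67693.0*I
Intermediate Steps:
D(V) = V/3
Y(u) = 5*I*sqrt(7) (Y(u) = sqrt(-83 - 92) = sqrt(-175) = 5*I*sqrt(7))
(D(180) + Y(221))*(sqrt(-9801 + 13532) + 5056) = ((1/3)*180 + 5*I*sqrt(7))*(sqrt(-9801 + 13532) + 5056) = (60 + 5*I*sqrt(7))*(sqrt(3731) + 5056) = (60 + 5*I*sqrt(7))*(5056 + sqrt(3731))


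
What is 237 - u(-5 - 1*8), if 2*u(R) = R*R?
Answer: 305/2 ≈ 152.50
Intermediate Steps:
u(R) = R²/2 (u(R) = (R*R)/2 = R²/2)
237 - u(-5 - 1*8) = 237 - (-5 - 1*8)²/2 = 237 - (-5 - 8)²/2 = 237 - (-13)²/2 = 237 - 169/2 = 305/2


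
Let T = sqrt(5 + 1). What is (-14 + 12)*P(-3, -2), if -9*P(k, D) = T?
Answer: 2*sqrt(6)/9 ≈ 0.54433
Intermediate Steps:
T = sqrt(6) ≈ 2.4495
P(k, D) = -sqrt(6)/9
(-14 + 12)*P(-3, -2) = (-14 + 12)*(-sqrt(6)/9) = -(-2)*sqrt(6)/9 = 2*sqrt(6)/9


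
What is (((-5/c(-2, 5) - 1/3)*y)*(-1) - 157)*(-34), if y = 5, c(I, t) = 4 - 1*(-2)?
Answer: 15419/3 ≈ 5139.7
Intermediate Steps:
c(I, t) = 6 (c(I, t) = 4 + 2 = 6)
(((-5/c(-2, 5) - 1/3)*y)*(-1) - 157)*(-34) = (((-5/6 - 1/3)*5)*(-1) - 157)*(-34) = (((-5*⅙ - 1*⅓)*5)*(-1) - 157)*(-34) = (((-⅚ - ⅓)*5)*(-1) - 157)*(-34) = (-7/6*5*(-1) - 157)*(-34) = (-35/6*(-1) - 157)*(-34) = (35/6 - 157)*(-34) = -907/6*(-34) = 15419/3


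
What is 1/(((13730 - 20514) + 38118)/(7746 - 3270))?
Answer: 2238/15667 ≈ 0.14285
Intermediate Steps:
1/(((13730 - 20514) + 38118)/(7746 - 3270)) = 1/((-6784 + 38118)/4476) = 1/(31334*(1/4476)) = 1/(15667/2238) = 2238/15667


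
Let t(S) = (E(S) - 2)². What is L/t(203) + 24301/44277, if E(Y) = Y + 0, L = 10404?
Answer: 160271401/198759453 ≈ 0.80636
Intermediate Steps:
E(Y) = Y
t(S) = (-2 + S)² (t(S) = (S - 2)² = (-2 + S)²)
L/t(203) + 24301/44277 = 10404/((-2 + 203)²) + 24301/44277 = 10404/(201²) + 24301*(1/44277) = 10404/40401 + 24301/44277 = 10404*(1/40401) + 24301/44277 = 1156/4489 + 24301/44277 = 160271401/198759453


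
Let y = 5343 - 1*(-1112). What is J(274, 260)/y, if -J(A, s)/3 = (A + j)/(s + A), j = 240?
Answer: -257/574495 ≈ -0.00044735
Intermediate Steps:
J(A, s) = -3*(240 + A)/(A + s) (J(A, s) = -3*(A + 240)/(s + A) = -3*(240 + A)/(A + s))
y = 6455 (y = 5343 + 1112 = 6455)
J(274, 260)/y = (3*(-240 - 1*274)/(274 + 260))/6455 = (3*(-240 - 274)/534)*(1/6455) = (3*(1/534)*(-514))*(1/6455) = -257/89*1/6455 = -257/574495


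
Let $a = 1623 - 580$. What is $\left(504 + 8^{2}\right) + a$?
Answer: $1611$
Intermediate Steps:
$a = 1043$
$\left(504 + 8^{2}\right) + a = \left(504 + 8^{2}\right) + 1043 = \left(504 + 64\right) + 1043 = 568 + 1043 = 1611$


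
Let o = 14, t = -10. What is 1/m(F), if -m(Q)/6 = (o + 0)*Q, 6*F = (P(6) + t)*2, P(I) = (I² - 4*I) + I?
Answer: -1/224 ≈ -0.0044643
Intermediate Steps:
P(I) = I² - 3*I
F = 8/3 (F = ((6*(-3 + 6) - 10)*2)/6 = ((6*3 - 10)*2)/6 = ((18 - 10)*2)/6 = (8*2)/6 = (⅙)*16 = 8/3 ≈ 2.6667)
m(Q) = -84*Q (m(Q) = -6*(14 + 0)*Q = -84*Q)
1/m(F) = 1/(-84*8/3) = 1/(-224) = -1/224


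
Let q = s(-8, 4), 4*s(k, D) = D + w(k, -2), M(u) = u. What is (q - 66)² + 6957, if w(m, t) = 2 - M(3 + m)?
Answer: 175321/16 ≈ 10958.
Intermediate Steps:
w(m, t) = -1 - m (w(m, t) = 2 - (3 + m) = 2 + (-3 - m) = -1 - m)
s(k, D) = -¼ - k/4 + D/4 (s(k, D) = (D + (-1 - k))/4 = (-1 + D - k)/4 = -¼ - k/4 + D/4)
q = 11/4 (q = -¼ - ¼*(-8) + (¼)*4 = -¼ + 2 + 1 = 11/4 ≈ 2.7500)
(q - 66)² + 6957 = (11/4 - 66)² + 6957 = (-253/4)² + 6957 = 64009/16 + 6957 = 175321/16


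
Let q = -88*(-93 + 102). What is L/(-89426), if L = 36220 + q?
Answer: -17714/44713 ≈ -0.39617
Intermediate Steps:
q = -792 (q = -88*9 = -792)
L = 35428 (L = 36220 - 792 = 35428)
L/(-89426) = 35428/(-89426) = 35428*(-1/89426) = -17714/44713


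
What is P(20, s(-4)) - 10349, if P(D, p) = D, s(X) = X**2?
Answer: -10329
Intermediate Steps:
P(20, s(-4)) - 10349 = 20 - 10349 = -10329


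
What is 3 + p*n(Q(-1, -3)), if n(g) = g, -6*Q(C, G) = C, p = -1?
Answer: 17/6 ≈ 2.8333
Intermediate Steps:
Q(C, G) = -C/6
3 + p*n(Q(-1, -3)) = 3 - (-1)*(-1)/6 = 3 - 1*⅙ = 3 - ⅙ = 17/6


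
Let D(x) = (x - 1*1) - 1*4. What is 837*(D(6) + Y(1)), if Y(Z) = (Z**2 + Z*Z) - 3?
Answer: 0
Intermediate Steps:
D(x) = -5 + x (D(x) = (x - 1) - 4 = (-1 + x) - 4 = -5 + x)
Y(Z) = -3 + 2*Z**2 (Y(Z) = (Z**2 + Z**2) - 3 = 2*Z**2 - 3 = -3 + 2*Z**2)
837*(D(6) + Y(1)) = 837*((-5 + 6) + (-3 + 2*1**2)) = 837*(1 + (-3 + 2*1)) = 837*(1 + (-3 + 2)) = 837*(1 - 1) = 837*0 = 0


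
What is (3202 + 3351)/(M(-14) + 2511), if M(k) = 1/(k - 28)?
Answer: 275226/105461 ≈ 2.6097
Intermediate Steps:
M(k) = 1/(-28 + k)
(3202 + 3351)/(M(-14) + 2511) = (3202 + 3351)/(1/(-28 - 14) + 2511) = 6553/(1/(-42) + 2511) = 6553/(-1/42 + 2511) = 6553/(105461/42) = 6553*(42/105461) = 275226/105461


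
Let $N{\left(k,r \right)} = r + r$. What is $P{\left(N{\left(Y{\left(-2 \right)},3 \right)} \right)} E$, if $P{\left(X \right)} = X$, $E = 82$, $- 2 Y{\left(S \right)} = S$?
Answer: $492$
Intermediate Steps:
$Y{\left(S \right)} = - \frac{S}{2}$
$N{\left(k,r \right)} = 2 r$
$P{\left(N{\left(Y{\left(-2 \right)},3 \right)} \right)} E = 2 \cdot 3 \cdot 82 = 6 \cdot 82 = 492$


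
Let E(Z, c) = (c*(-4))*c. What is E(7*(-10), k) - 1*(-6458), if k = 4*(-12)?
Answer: -2758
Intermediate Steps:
k = -48
E(Z, c) = -4*c**2 (E(Z, c) = (-4*c)*c = -4*c**2)
E(7*(-10), k) - 1*(-6458) = -4*(-48)**2 - 1*(-6458) = -4*2304 + 6458 = -9216 + 6458 = -2758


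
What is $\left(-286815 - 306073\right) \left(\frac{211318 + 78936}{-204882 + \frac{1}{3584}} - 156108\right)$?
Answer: $\frac{67963160489873170016}{734297087} \approx 9.2555 \cdot 10^{10}$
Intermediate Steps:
$\left(-286815 - 306073\right) \left(\frac{211318 + 78936}{-204882 + \frac{1}{3584}} - 156108\right) = - 592888 \left(\frac{290254}{-204882 + \frac{1}{3584}} - 156108\right) = - 592888 \left(\frac{290254}{- \frac{734297087}{3584}} - 156108\right) = - 592888 \left(290254 \left(- \frac{3584}{734297087}\right) - 156108\right) = - 592888 \left(- \frac{1040270336}{734297087} - 156108\right) = \left(-592888\right) \left(- \frac{114630689927732}{734297087}\right) = \frac{67963160489873170016}{734297087}$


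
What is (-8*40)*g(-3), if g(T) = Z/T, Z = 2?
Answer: 640/3 ≈ 213.33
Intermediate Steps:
g(T) = 2/T
(-8*40)*g(-3) = (-8*40)*(2/(-3)) = -640*(-1)/3 = -320*(-2/3) = 640/3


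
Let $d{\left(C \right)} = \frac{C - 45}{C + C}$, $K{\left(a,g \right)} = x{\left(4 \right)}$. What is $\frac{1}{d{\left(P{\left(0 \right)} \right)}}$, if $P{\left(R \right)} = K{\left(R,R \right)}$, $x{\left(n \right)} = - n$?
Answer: $\frac{8}{49} \approx 0.16327$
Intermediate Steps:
$K{\left(a,g \right)} = -4$ ($K{\left(a,g \right)} = \left(-1\right) 4 = -4$)
$P{\left(R \right)} = -4$
$d{\left(C \right)} = \frac{-45 + C}{2 C}$
$\frac{1}{d{\left(P{\left(0 \right)} \right)}} = \frac{1}{\frac{1}{2} \frac{1}{-4} \left(-45 - 4\right)} = \frac{1}{\frac{1}{2} \left(- \frac{1}{4}\right) \left(-49\right)} = \frac{1}{\frac{49}{8}} = \frac{8}{49}$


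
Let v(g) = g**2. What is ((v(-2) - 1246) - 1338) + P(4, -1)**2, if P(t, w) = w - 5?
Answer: -2544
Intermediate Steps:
P(t, w) = -5 + w
((v(-2) - 1246) - 1338) + P(4, -1)**2 = (((-2)**2 - 1246) - 1338) + (-5 - 1)**2 = ((4 - 1246) - 1338) + (-6)**2 = (-1242 - 1338) + 36 = -2580 + 36 = -2544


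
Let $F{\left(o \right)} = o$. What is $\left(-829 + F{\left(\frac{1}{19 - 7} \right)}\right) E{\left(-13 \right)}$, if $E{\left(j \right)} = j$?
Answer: $\frac{129311}{12} \approx 10776.0$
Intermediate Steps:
$\left(-829 + F{\left(\frac{1}{19 - 7} \right)}\right) E{\left(-13 \right)} = \left(-829 + \frac{1}{19 - 7}\right) \left(-13\right) = \left(-829 + \frac{1}{12}\right) \left(-13\right) = \left(- \frac{9947}{12}\right) \left(-13\right) = \frac{129311}{12}$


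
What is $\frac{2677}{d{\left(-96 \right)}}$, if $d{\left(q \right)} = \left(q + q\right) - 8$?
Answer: $- \frac{2677}{200} \approx -13.385$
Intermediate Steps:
$d{\left(q \right)} = -8 + 2 q$ ($d{\left(q \right)} = 2 q - 8 = -8 + 2 q$)
$\frac{2677}{d{\left(-96 \right)}} = \frac{2677}{-8 + 2 \left(-96\right)} = \frac{2677}{-8 - 192} = \frac{2677}{-200} = 2677 \left(- \frac{1}{200}\right) = - \frac{2677}{200}$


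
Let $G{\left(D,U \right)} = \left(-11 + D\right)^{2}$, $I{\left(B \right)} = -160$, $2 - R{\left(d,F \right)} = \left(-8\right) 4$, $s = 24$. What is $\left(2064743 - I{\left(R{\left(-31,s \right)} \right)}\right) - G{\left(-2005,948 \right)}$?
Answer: $-1999353$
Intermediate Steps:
$R{\left(d,F \right)} = 34$ ($R{\left(d,F \right)} = 2 - \left(-8\right) 4 = 2 - -32 = 2 + 32 = 34$)
$\left(2064743 - I{\left(R{\left(-31,s \right)} \right)}\right) - G{\left(-2005,948 \right)} = \left(2064743 - -160\right) - \left(-11 - 2005\right)^{2} = \left(2064743 + 160\right) - \left(-2016\right)^{2} = 2064903 - 4064256 = -1999353$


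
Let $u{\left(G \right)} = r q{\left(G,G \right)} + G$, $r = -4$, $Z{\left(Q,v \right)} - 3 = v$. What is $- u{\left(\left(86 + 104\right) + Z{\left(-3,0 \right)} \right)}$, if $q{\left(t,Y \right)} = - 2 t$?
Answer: $-1737$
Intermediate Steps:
$Z{\left(Q,v \right)} = 3 + v$
$u{\left(G \right)} = 9 G$ ($u{\left(G \right)} = - 4 \left(- 2 G\right) + G = 8 G + G = 9 G$)
$- u{\left(\left(86 + 104\right) + Z{\left(-3,0 \right)} \right)} = - 9 \left(\left(86 + 104\right) + \left(3 + 0\right)\right) = - 9 \left(190 + 3\right) = - 9 \cdot 193 = \left(-1\right) 1737 = -1737$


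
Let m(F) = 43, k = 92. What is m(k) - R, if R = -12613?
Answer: 12656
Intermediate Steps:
m(k) - R = 43 - 1*(-12613) = 43 + 12613 = 12656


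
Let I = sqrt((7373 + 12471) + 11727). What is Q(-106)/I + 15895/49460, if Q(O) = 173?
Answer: 3179/9892 + 173*sqrt(31571)/31571 ≈ 1.2950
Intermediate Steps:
I = sqrt(31571) (I = sqrt(19844 + 11727) = sqrt(31571) ≈ 177.68)
Q(-106)/I + 15895/49460 = 173/(sqrt(31571)) + 15895/49460 = 173*(sqrt(31571)/31571) + 15895*(1/49460) = 173*sqrt(31571)/31571 + 3179/9892 = 3179/9892 + 173*sqrt(31571)/31571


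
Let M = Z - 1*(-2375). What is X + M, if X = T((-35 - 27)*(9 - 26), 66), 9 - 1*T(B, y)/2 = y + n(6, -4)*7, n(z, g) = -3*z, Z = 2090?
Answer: 4603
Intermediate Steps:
M = 4465 (M = 2090 - 1*(-2375) = 2090 + 2375 = 4465)
T(B, y) = 270 - 2*y (T(B, y) = 18 - 2*(y - 3*6*7) = 18 - 2*(y - 18*7) = 18 - 2*(y - 126) = 18 - 2*(-126 + y) = 18 + (252 - 2*y) = 270 - 2*y)
X = 138 (X = 270 - 2*66 = 270 - 132 = 138)
X + M = 138 + 4465 = 4603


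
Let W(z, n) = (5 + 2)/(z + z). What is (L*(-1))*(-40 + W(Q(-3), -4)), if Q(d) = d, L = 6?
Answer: 247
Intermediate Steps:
W(z, n) = 7/(2*z) (W(z, n) = 7/((2*z)) = 7*(1/(2*z)) = 7/(2*z))
(L*(-1))*(-40 + W(Q(-3), -4)) = (6*(-1))*(-40 + (7/2)/(-3)) = -6*(-40 + (7/2)*(-1/3)) = -6*(-40 - 7/6) = -6*(-247/6) = 247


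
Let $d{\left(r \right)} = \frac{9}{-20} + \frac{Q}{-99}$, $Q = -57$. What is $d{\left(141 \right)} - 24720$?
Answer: $- \frac{16315117}{660} \approx -24720.0$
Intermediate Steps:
$d{\left(r \right)} = \frac{83}{660}$ ($d{\left(r \right)} = \frac{9}{-20} - \frac{57}{-99} = 9 \left(- \frac{1}{20}\right) - - \frac{19}{33} = - \frac{9}{20} + \frac{19}{33} = \frac{83}{660}$)
$d{\left(141 \right)} - 24720 = \frac{83}{660} - 24720 = - \frac{16315117}{660}$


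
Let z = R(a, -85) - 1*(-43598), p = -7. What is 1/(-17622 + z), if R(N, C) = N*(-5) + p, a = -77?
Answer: 1/26354 ≈ 3.7945e-5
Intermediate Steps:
R(N, C) = -7 - 5*N (R(N, C) = N*(-5) - 7 = -5*N - 7 = -7 - 5*N)
z = 43976 (z = (-7 - 5*(-77)) - 1*(-43598) = (-7 + 385) + 43598 = 378 + 43598 = 43976)
1/(-17622 + z) = 1/(-17622 + 43976) = 1/26354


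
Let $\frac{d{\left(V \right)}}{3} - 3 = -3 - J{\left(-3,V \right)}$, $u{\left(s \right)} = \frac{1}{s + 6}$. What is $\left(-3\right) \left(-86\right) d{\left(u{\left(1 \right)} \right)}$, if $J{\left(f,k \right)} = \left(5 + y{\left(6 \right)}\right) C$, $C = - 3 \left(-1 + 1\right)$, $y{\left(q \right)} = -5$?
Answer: $0$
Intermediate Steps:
$C = 0$ ($C = \left(-3\right) 0 = 0$)
$J{\left(f,k \right)} = 0$ ($J{\left(f,k \right)} = \left(5 - 5\right) 0 = 0 \cdot 0 = 0$)
$u{\left(s \right)} = \frac{1}{6 + s}$
$d{\left(V \right)} = 0$ ($d{\left(V \right)} = 9 + 3 \left(-3 - 0\right) = 9 + 3 \left(-3 + 0\right) = 9 + 3 \left(-3\right) = 9 - 9 = 0$)
$\left(-3\right) \left(-86\right) d{\left(u{\left(1 \right)} \right)} = \left(-3\right) \left(-86\right) 0 = 258 \cdot 0 = 0$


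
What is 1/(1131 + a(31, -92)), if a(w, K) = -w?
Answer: 1/1100 ≈ 0.00090909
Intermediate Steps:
1/(1131 + a(31, -92)) = 1/(1131 - 1*31) = 1/(1131 - 31) = 1/1100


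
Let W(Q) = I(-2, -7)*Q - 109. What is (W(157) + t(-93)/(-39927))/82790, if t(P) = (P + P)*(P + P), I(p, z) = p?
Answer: -5641239/1101852110 ≈ -0.0051198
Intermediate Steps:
t(P) = 4*P² (t(P) = (2*P)*(2*P) = 4*P²)
W(Q) = -109 - 2*Q (W(Q) = -2*Q - 109 = -109 - 2*Q)
(W(157) + t(-93)/(-39927))/82790 = ((-109 - 2*157) + (4*(-93)²)/(-39927))/82790 = ((-109 - 314) + (4*8649)*(-1/39927))*(1/82790) = (-423 + 34596*(-1/39927))*(1/82790) = (-423 - 11532/13309)*(1/82790) = -5641239/13309*1/82790 = -5641239/1101852110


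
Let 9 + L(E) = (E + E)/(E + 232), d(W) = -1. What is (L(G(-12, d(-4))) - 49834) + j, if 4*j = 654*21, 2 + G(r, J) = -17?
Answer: -19770523/426 ≈ -46410.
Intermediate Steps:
G(r, J) = -19 (G(r, J) = -2 - 17 = -19)
L(E) = -9 + 2*E/(232 + E) (L(E) = -9 + (E + E)/(E + 232) = -9 + (2*E)/(232 + E) = -9 + 2*E/(232 + E))
j = 6867/2 (j = (654*21)/4 = (¼)*13734 = 6867/2 ≈ 3433.5)
(L(G(-12, d(-4))) - 49834) + j = ((-2088 - 7*(-19))/(232 - 19) - 49834) + 6867/2 = ((-2088 + 133)/213 - 49834) + 6867/2 = ((1/213)*(-1955) - 49834) + 6867/2 = (-1955/213 - 49834) + 6867/2 = -10616597/213 + 6867/2 = -19770523/426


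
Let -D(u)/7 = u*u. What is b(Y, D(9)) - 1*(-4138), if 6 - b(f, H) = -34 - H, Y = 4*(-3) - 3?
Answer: 3611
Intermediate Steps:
D(u) = -7*u² (D(u) = -7*u*u = -7*u²)
Y = -15 (Y = -12 - 3 = -15)
b(f, H) = 40 + H (b(f, H) = 6 - (-34 - H) = 6 + (34 + H) = 40 + H)
b(Y, D(9)) - 1*(-4138) = (40 - 7*9²) - 1*(-4138) = (40 - 7*81) + 4138 = (40 - 567) + 4138 = -527 + 4138 = 3611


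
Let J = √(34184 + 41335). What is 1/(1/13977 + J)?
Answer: -13977/14753129713550 + 586069587*√8391/14753129713550 ≈ 0.0036389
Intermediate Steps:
J = 3*√8391 (J = √75519 = 3*√8391 ≈ 274.81)
1/(1/13977 + J) = 1/(1/13977 + 3*√8391)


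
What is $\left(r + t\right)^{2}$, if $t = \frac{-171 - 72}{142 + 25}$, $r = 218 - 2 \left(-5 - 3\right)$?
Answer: $\frac{1508157225}{27889} \approx 54077.0$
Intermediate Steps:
$r = 234$ ($r = 218 - 2 \left(-8\right) = 218 - -16 = 218 + 16 = 234$)
$t = - \frac{243}{167} \approx -1.4551$
$\left(r + t\right)^{2} = \left(234 - \frac{243}{167}\right)^{2} = \left(\frac{38835}{167}\right)^{2} = \frac{1508157225}{27889}$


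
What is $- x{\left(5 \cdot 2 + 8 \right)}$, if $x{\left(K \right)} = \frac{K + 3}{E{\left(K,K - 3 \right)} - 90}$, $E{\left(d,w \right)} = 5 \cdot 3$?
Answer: $\frac{7}{25} \approx 0.28$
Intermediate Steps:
$E{\left(d,w \right)} = 15$
$x{\left(K \right)} = - \frac{1}{25} - \frac{K}{75}$ ($x{\left(K \right)} = \frac{K + 3}{15 - 90} = \frac{3 + K}{-75} = \left(3 + K\right) \left(- \frac{1}{75}\right) = - \frac{1}{25} - \frac{K}{75}$)
$- x{\left(5 \cdot 2 + 8 \right)} = - (- \frac{1}{25} - \frac{5 \cdot 2 + 8}{75}) = - (- \frac{1}{25} - \frac{10 + 8}{75}) = - (- \frac{1}{25} - \frac{6}{25}) = \left(-1\right) \left(- \frac{7}{25}\right) = \frac{7}{25}$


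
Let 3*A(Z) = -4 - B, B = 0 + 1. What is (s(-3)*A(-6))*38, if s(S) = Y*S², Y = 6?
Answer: -3420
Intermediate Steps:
B = 1
A(Z) = -5/3 (A(Z) = (-4 - 1*1)/3 = (-4 - 1)/3 = (⅓)*(-5) = -5/3)
s(S) = 6*S²
(s(-3)*A(-6))*38 = ((6*(-3)²)*(-5/3))*38 = ((6*9)*(-5/3))*38 = (54*(-5/3))*38 = -90*38 = -3420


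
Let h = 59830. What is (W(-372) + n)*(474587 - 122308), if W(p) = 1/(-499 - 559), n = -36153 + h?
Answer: 8824682303935/1058 ≈ 8.3409e+9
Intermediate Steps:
n = 23677 (n = -36153 + 59830 = 23677)
W(p) = -1/1058 (W(p) = 1/(-1058) = -1/1058)
(W(-372) + n)*(474587 - 122308) = (-1/1058 + 23677)*(474587 - 122308) = (25050265/1058)*352279 = 8824682303935/1058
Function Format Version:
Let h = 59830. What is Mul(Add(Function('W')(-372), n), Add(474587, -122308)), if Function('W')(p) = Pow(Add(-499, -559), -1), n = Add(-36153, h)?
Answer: Rational(8824682303935, 1058) ≈ 8.3409e+9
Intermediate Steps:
n = 23677 (n = Add(-36153, 59830) = 23677)
Function('W')(p) = Rational(-1, 1058) (Function('W')(p) = Pow(-1058, -1) = Rational(-1, 1058))
Mul(Add(Function('W')(-372), n), Add(474587, -122308)) = Mul(Add(Rational(-1, 1058), 23677), Add(474587, -122308)) = Mul(Rational(25050265, 1058), 352279) = Rational(8824682303935, 1058)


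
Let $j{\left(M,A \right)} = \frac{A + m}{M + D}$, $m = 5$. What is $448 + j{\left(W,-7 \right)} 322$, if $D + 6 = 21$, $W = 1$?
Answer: $\frac{1631}{4} \approx 407.75$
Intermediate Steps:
$D = 15$ ($D = -6 + 21 = 15$)
$j{\left(M,A \right)} = \frac{5 + A}{15 + M}$ ($j{\left(M,A \right)} = \frac{A + 5}{M + 15} = \frac{5 + A}{15 + M}$)
$448 + j{\left(W,-7 \right)} 322 = 448 + \frac{5 - 7}{15 + 1} \cdot 322 = 448 + \frac{1}{16} \left(-2\right) 322 = 448 - \frac{161}{4} = \frac{1631}{4}$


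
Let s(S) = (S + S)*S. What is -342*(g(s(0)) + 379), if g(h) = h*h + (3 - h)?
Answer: -130644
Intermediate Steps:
s(S) = 2*S² (s(S) = (2*S)*S = 2*S²)
g(h) = 3 + h² - h (g(h) = h² + (3 - h) = 3 + h² - h)
-342*(g(s(0)) + 379) = -342*((3 + (2*0²)² - 2*0²) + 379) = -342*((3 + (2*0)² - 2*0) + 379) = -342*((3 + 0² - 1*0) + 379) = -342*((3 + 0 + 0) + 379) = -342*(3 + 379) = -342*382 = -130644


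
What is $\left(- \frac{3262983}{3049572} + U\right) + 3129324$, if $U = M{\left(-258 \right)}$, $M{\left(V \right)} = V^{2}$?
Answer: $\frac{3248695765651}{1016524} \approx 3.1959 \cdot 10^{6}$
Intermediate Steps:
$U = 66564$ ($U = \left(-258\right)^{2} = 66564$)
$\left(- \frac{3262983}{3049572} + U\right) + 3129324 = \left(- \frac{3262983}{3049572} + 66564\right) + 3129324 = \left(\left(-3262983\right) \frac{1}{3049572} + 66564\right) + 3129324 = \left(- \frac{1087661}{1016524} + 66564\right) + 3129324 = \frac{67662815875}{1016524} + 3129324 = \frac{3248695765651}{1016524}$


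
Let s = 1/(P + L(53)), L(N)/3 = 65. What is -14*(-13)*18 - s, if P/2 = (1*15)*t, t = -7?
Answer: 49141/15 ≈ 3276.1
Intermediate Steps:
L(N) = 195 (L(N) = 3*65 = 195)
P = -210 (P = 2*((1*15)*(-7)) = 2*(15*(-7)) = 2*(-105) = -210)
s = -1/15 (s = 1/(-210 + 195) = 1/(-15) = -1/15 ≈ -0.066667)
-14*(-13)*18 - s = -14*(-13)*18 - 1*(-1/15) = 182*18 + 1/15 = 3276 + 1/15 = 49141/15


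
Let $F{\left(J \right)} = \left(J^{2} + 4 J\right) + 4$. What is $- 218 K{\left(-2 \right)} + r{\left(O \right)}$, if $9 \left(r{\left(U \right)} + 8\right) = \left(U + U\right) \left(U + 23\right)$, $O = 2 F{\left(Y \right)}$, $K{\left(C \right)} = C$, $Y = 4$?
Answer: $1948$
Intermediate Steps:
$F{\left(J \right)} = 4 + J^{2} + 4 J$
$O = 72$ ($O = 2 \left(4 + 4^{2} + 4 \cdot 4\right) = 2 \left(4 + 16 + 16\right) = 2 \cdot 36 = 72$)
$r{\left(U \right)} = -8 + \frac{2 U \left(23 + U\right)}{9}$ ($r{\left(U \right)} = -8 + \frac{\left(U + U\right) \left(U + 23\right)}{9} = -8 + \frac{2 U \left(23 + U\right)}{9}$)
$- 218 K{\left(-2 \right)} + r{\left(O \right)} = \left(-218\right) \left(-2\right) + \left(-8 + \frac{2 \cdot 72^{2}}{9} + \frac{46}{9} \cdot 72\right) = 436 + \left(-8 + \frac{2}{9} \cdot 5184 + 368\right) = 436 + \left(-8 + 1152 + 368\right) = 436 + 1512 = 1948$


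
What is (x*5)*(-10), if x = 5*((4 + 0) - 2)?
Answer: -500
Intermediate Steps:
x = 10 (x = 5*(4 - 2) = 5*2 = 10)
(x*5)*(-10) = (10*5)*(-10) = 50*(-10) = -500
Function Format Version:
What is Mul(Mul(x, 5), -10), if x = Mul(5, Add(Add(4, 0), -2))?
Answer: -500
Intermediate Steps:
x = 10 (x = Mul(5, Add(4, -2)) = Mul(5, 2) = 10)
Mul(Mul(x, 5), -10) = Mul(Mul(10, 5), -10) = Mul(50, -10) = -500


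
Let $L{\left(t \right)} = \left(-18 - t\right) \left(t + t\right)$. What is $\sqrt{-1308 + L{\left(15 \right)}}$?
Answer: $i \sqrt{2298} \approx 47.937 i$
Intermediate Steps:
$L{\left(t \right)} = 2 t \left(-18 - t\right)$ ($L{\left(t \right)} = \left(-18 - t\right) 2 t = 2 t \left(-18 - t\right)$)
$\sqrt{-1308 + L{\left(15 \right)}} = \sqrt{-1308 - 30 \left(18 + 15\right)} = \sqrt{-1308 - 30 \cdot 33} = \sqrt{-1308 - 990} = \sqrt{-2298} = i \sqrt{2298}$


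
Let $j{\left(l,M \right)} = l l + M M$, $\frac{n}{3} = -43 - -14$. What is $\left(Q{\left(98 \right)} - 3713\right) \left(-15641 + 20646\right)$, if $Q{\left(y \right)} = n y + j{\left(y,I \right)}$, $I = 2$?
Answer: $-13168155$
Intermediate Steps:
$n = -87$ ($n = 3 \left(-43 - -14\right) = 3 \left(-43 + 14\right) = 3 \left(-29\right) = -87$)
$j{\left(l,M \right)} = M^{2} + l^{2}$ ($j{\left(l,M \right)} = l^{2} + M^{2} = M^{2} + l^{2}$)
$Q{\left(y \right)} = 4 + y^{2} - 87 y$ ($Q{\left(y \right)} = - 87 y + \left(2^{2} + y^{2}\right) = - 87 y + \left(4 + y^{2}\right) = 4 + y^{2} - 87 y$)
$\left(Q{\left(98 \right)} - 3713\right) \left(-15641 + 20646\right) = \left(\left(4 + 98^{2} - 8526\right) - 3713\right) \left(-15641 + 20646\right) = \left(\left(4 + 9604 - 8526\right) - 3713\right) 5005 = \left(1082 - 3713\right) 5005 = \left(-2631\right) 5005 = -13168155$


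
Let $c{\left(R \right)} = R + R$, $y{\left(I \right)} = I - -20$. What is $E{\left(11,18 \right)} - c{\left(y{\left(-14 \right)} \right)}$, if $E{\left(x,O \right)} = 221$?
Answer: $209$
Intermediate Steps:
$y{\left(I \right)} = 20 + I$ ($y{\left(I \right)} = I + 20 = 20 + I$)
$c{\left(R \right)} = 2 R$
$E{\left(11,18 \right)} - c{\left(y{\left(-14 \right)} \right)} = 221 - 2 \left(20 - 14\right) = 221 - 2 \cdot 6 = 221 - 12 = 209$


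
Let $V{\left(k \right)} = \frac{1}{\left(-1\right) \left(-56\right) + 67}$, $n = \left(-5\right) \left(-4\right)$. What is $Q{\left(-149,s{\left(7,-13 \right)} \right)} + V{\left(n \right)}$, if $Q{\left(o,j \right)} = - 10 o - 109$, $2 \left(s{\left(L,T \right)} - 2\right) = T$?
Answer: $\frac{169864}{123} \approx 1381.0$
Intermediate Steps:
$s{\left(L,T \right)} = 2 + \frac{T}{2}$
$Q{\left(o,j \right)} = -109 - 10 o$
$n = 20$
$V{\left(k \right)} = \frac{1}{123}$ ($V{\left(k \right)} = \frac{1}{56 + 67} = \frac{1}{123}$)
$Q{\left(-149,s{\left(7,-13 \right)} \right)} + V{\left(n \right)} = \left(-109 - -1490\right) + \frac{1}{123} = \left(-109 + 1490\right) + \frac{1}{123} = 1381 + \frac{1}{123} = \frac{169864}{123}$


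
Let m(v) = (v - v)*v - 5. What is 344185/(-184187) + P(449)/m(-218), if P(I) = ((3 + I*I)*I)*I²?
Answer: -3361221570120504777/920935 ≈ -3.6498e+12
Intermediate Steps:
m(v) = -5 (m(v) = 0*v - 5 = 0 - 5 = -5)
P(I) = I³*(3 + I²) (P(I) = ((3 + I²)*I)*I² = (I*(3 + I²))*I² = I³*(3 + I²))
344185/(-184187) + P(449)/m(-218) = 344185/(-184187) + (449³*(3 + 449²))/(-5) = 344185*(-1/184187) + (90518849*(3 + 201601))*(-⅕) = -344185/184187 + (90518849*201604)*(-⅕) = -344185/184187 + 18248962033796*(-⅕) = -344185/184187 - 18248962033796/5 = -3361221570120504777/920935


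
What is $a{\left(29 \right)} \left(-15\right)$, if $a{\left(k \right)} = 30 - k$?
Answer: $-15$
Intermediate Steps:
$a{\left(29 \right)} \left(-15\right) = \left(30 - 29\right) \left(-15\right) = 1 \left(-15\right) = -15$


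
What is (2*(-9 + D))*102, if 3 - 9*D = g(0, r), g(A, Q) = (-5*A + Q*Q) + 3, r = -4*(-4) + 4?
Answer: -32708/3 ≈ -10903.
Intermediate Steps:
r = 20 (r = 16 + 4 = 20)
g(A, Q) = 3 + Q**2 - 5*A (g(A, Q) = (-5*A + Q**2) + 3 = (Q**2 - 5*A) + 3 = 3 + Q**2 - 5*A)
D = -400/9 (D = 1/3 - (3 + 20**2 - 5*0)/9 = 1/3 - (3 + 400 + 0)/9 = 1/3 - 1/9*403 = 1/3 - 403/9 = -400/9 ≈ -44.444)
(2*(-9 + D))*102 = (2*(-9 - 400/9))*102 = (2*(-481/9))*102 = -962/9*102 = -32708/3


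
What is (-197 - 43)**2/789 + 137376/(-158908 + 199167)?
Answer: 809102688/10588117 ≈ 76.416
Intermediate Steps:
(-197 - 43)**2/789 + 137376/(-158908 + 199167) = (-240)**2*(1/789) + 137376/40259 = 57600*(1/789) + 137376*(1/40259) = 19200/263 + 137376/40259 = 809102688/10588117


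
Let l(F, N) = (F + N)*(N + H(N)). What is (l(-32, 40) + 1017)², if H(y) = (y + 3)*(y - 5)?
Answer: 178944129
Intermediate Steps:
H(y) = (-5 + y)*(3 + y) (H(y) = (3 + y)*(-5 + y) = (-5 + y)*(3 + y))
l(F, N) = (F + N)*(-15 + N² - N) (l(F, N) = (F + N)*(N + (-15 + N² - 2*N)) = (F + N)*(-15 + N² - N))
(l(-32, 40) + 1017)² = ((40³ - 1*40² - 15*(-32) - 15*40 - 32*40² - 1*(-32)*40) + 1017)² = ((64000 - 1*1600 + 480 - 600 - 32*1600 + 1280) + 1017)² = ((64000 - 1600 + 480 - 600 - 51200 + 1280) + 1017)² = (12360 + 1017)² = 13377² = 178944129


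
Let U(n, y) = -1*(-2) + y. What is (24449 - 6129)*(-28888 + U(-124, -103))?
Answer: -531078480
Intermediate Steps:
U(n, y) = 2 + y
(24449 - 6129)*(-28888 + U(-124, -103)) = (24449 - 6129)*(-28888 + (2 - 103)) = 18320*(-28888 - 101) = 18320*(-28989) = -531078480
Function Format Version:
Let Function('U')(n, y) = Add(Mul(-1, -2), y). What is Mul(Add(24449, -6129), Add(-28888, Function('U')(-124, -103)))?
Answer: -531078480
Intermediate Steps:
Function('U')(n, y) = Add(2, y)
Mul(Add(24449, -6129), Add(-28888, Function('U')(-124, -103))) = Mul(Add(24449, -6129), Add(-28888, Add(2, -103))) = Mul(18320, Add(-28888, -101)) = Mul(18320, -28989) = -531078480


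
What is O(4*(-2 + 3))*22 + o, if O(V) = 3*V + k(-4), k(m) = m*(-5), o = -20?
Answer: 684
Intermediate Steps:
k(m) = -5*m
O(V) = 20 + 3*V (O(V) = 3*V - 5*(-4) = 3*V + 20 = 20 + 3*V)
O(4*(-2 + 3))*22 + o = (20 + 3*(4*(-2 + 3)))*22 - 20 = (20 + 3*(4*1))*22 - 20 = (20 + 3*4)*22 - 20 = (20 + 12)*22 - 20 = 32*22 - 20 = 704 - 20 = 684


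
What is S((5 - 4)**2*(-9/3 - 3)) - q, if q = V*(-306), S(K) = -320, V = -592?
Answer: -181472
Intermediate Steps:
q = 181152 (q = -592*(-306) = 181152)
S((5 - 4)**2*(-9/3 - 3)) - q = -320 - 1*181152 = -320 - 181152 = -181472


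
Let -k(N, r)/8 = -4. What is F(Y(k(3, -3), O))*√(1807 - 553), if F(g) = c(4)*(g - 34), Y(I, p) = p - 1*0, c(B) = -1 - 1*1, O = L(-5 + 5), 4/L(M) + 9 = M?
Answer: 620*√1254/9 ≈ 2439.5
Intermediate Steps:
L(M) = 4/(-9 + M)
O = -4/9 (O = 4/(-9 + (-5 + 5)) = 4/(-9 + 0) = 4/(-9) = 4*(-⅑) = -4/9 ≈ -0.44444)
c(B) = -2 (c(B) = -1 - 1 = -2)
k(N, r) = 32 (k(N, r) = -8*(-4) = 32)
Y(I, p) = p (Y(I, p) = p + 0 = p)
F(g) = 68 - 2*g (F(g) = -2*(g - 34) = -2*(-34 + g) = 68 - 2*g)
F(Y(k(3, -3), O))*√(1807 - 553) = (68 - 2*(-4/9))*√(1807 - 553) = (68 + 8/9)*√1254 = 620*√1254/9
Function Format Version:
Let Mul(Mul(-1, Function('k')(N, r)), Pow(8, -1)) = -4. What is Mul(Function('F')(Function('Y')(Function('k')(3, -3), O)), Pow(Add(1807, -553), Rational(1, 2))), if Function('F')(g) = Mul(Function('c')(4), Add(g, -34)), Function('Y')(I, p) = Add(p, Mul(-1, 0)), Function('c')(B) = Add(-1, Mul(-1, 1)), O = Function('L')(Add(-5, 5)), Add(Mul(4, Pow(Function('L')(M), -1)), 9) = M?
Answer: Mul(Rational(620, 9), Pow(1254, Rational(1, 2))) ≈ 2439.5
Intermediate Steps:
Function('L')(M) = Mul(4, Pow(Add(-9, M), -1))
O = Rational(-4, 9) (O = Mul(4, Pow(Add(-9, Add(-5, 5)), -1)) = Mul(4, Pow(Add(-9, 0), -1)) = Mul(4, Pow(-9, -1)) = Mul(4, Rational(-1, 9)) = Rational(-4, 9) ≈ -0.44444)
Function('c')(B) = -2 (Function('c')(B) = Add(-1, -1) = -2)
Function('k')(N, r) = 32 (Function('k')(N, r) = Mul(-8, -4) = 32)
Function('Y')(I, p) = p (Function('Y')(I, p) = Add(p, 0) = p)
Function('F')(g) = Add(68, Mul(-2, g)) (Function('F')(g) = Mul(-2, Add(g, -34)) = Mul(-2, Add(-34, g)) = Add(68, Mul(-2, g)))
Mul(Function('F')(Function('Y')(Function('k')(3, -3), O)), Pow(Add(1807, -553), Rational(1, 2))) = Mul(Add(68, Mul(-2, Rational(-4, 9))), Pow(Add(1807, -553), Rational(1, 2))) = Mul(Add(68, Rational(8, 9)), Pow(1254, Rational(1, 2))) = Mul(Rational(620, 9), Pow(1254, Rational(1, 2)))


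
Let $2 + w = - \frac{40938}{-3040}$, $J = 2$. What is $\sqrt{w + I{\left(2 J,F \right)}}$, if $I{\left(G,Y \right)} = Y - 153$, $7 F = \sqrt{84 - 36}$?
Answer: $\frac{\sqrt{-1001434805 + 4043200 \sqrt{3}}}{2660} \approx 11.855 i$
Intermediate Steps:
$F = \frac{4 \sqrt{3}}{7}$ ($F = \frac{\sqrt{84 - 36}}{7} = \frac{\sqrt{48}}{7} = \frac{4 \sqrt{3}}{7} \approx 0.98974$)
$I{\left(G,Y \right)} = -153 + Y$
$w = \frac{17429}{1520}$ ($w = -2 - \frac{40938}{-3040} = -2 - - \frac{20469}{1520} = -2 + \frac{20469}{1520} = \frac{17429}{1520} \approx 11.466$)
$\sqrt{w + I{\left(2 J,F \right)}} = \sqrt{\frac{17429}{1520} - \left(153 - \frac{4 \sqrt{3}}{7}\right)} = \sqrt{- \frac{215131}{1520} + \frac{4 \sqrt{3}}{7}}$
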